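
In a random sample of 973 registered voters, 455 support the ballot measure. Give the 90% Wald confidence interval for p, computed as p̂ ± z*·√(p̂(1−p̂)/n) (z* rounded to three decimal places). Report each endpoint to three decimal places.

Sample proportion p̂ = 455/973 = 0.46763.
Standard error of p̂: √(0.248952/973) = √0.000255860 = 0.015996.
z* = 1.645 at the 90% level.
Margin of error: 1.645 × 0.015996 = 0.02631.
So the interval runs from 0.441 to 0.494.

(0.441, 0.494)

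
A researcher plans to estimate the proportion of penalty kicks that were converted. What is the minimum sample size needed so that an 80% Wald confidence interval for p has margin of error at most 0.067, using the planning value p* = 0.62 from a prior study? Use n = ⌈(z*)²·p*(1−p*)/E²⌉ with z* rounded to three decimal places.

For 80% confidence, z* = 1.282.
p*(1−p*) = 0.2356.
Required n before rounding: 1.643524 × 0.2356 / 0.067² = 86.258.
⌈86.258⌉ = 87.

n = 87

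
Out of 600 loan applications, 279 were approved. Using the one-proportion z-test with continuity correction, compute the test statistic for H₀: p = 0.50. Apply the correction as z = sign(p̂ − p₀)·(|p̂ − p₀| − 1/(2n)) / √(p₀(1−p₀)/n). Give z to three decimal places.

z = -1.674

Sample proportion p̂ = 279/600 = 0.46500. p̂ − p₀ = -0.035000.
Continuity correction 1/(2n) = 1/1200 = 0.000833.
Corrected numerator: |-0.035000| − 0.000833 = 0.034167.
Under H₀, SE = √(p₀(1−p₀)/n) = √(0.50·0.50/600) = √0.000416667 = 0.020412.
z = (−)0.034167/0.020412 = -1.674.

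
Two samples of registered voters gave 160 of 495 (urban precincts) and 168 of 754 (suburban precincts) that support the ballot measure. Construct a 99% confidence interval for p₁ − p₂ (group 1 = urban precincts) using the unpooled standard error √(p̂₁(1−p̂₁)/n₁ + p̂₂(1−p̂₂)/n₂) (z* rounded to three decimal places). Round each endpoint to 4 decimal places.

(0.0337, 0.1672)

p̂₁ = 0.32323, p̂₂ = 0.22281, so the observed difference is 0.10042.
SE = √(0.000441926 + 0.000229664) = √0.000671590 = 0.025915.
For 99% confidence, z* = 2.576. Margin = 2.576·0.025915 = 0.06676.
Interval: 0.10042 ± 0.06676 → (0.0337, 0.1672).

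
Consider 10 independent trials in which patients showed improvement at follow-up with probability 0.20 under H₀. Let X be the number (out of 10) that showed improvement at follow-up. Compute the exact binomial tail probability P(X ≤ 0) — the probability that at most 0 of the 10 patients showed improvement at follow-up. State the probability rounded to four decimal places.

X is binomial with n = 10 and p = 0.20.
P(X ≤ 0) = C(10,0)·0.20^0·0.80^10.
= 0.107374 = 0.1074.

P = 0.1074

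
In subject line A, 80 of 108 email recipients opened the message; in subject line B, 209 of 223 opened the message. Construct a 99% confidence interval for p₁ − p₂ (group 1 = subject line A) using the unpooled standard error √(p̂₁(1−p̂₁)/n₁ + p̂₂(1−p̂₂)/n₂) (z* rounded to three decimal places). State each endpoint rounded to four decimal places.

p̂₁ = 80/108 = 0.74074, p̂₂ = 209/223 = 0.93722; p̂₁ − p̂₂ = -0.19648.
Unpooled SE = √(p̂₁(1−p̂₁)/n₁ + p̂₂(1−p̂₂)/n₂) = √(0.001778184 + 0.000263852) = 0.045189.
z* = 2.576 at the 99% level. Margin = 2.576·0.045189 = 0.11641.
So the interval runs from -0.3129 to -0.0801.

(-0.3129, -0.0801)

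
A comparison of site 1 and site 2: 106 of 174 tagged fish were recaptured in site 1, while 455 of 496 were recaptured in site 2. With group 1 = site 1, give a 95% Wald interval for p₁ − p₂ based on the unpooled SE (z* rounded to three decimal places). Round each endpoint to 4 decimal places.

(-0.3846, -0.2317)

p̂₁ = 0.60920, p̂₂ = 0.91734, so the observed difference is -0.30814.
Unpooled SE = √(p̂₁(1−p̂₁)/n₁ + p̂₂(1−p̂₂)/n₂) = √(0.001368255 + 0.000152880) = 0.039002.
z* = 1.960 at the 95% level. Margin of error = 0.07644.
Interval: -0.30814 ± 0.07644 → (-0.3846, -0.2317).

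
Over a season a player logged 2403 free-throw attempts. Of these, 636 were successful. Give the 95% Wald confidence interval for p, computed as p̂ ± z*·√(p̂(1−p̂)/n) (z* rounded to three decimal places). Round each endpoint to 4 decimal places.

(0.2470, 0.2823)

Sample proportion p̂ = 636/2403 = 0.26467.
SE = √(p̂(1−p̂)/n) = √(0.194619/2403) = 0.008999.
z* = 1.960 at the 95% level.
Margin = 1.960·0.008999 = 0.01764.
Interval: 0.26467 ± 0.01764 → (0.2470, 0.2823).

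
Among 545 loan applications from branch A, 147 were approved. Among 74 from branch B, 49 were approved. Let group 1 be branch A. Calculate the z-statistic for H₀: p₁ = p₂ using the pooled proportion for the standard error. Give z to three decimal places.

Sample proportions: p̂₁ = 147/545 = 0.26972 and p̂₂ = 49/74 = 0.66216.
Pooling: p̂ = 196/619 = 0.31664.
SE = √[p̂(1−p̂)(1/n₁+1/n₂)] = √[0.31664·0.68336·(1/545+1/74)] ≈ 0.057629.
z = -0.39244/0.057629 = -6.810.

z = -6.810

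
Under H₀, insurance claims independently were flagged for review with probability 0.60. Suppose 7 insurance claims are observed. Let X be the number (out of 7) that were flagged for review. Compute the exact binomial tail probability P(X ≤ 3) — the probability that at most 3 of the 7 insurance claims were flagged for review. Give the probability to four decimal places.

X ~ Binomial(n=7, p=0.60).
P(X ≤ 3) = C(7,0)·0.60^0·0.40^7 + C(7,1)·0.60^1·0.40^6 + C(7,2)·0.60^2·0.40^5 + C(7,3)·0.60^3·0.40^4.
= 0.001638 + 0.017203 + 0.077414 + 0.193536 = 0.2898.

P = 0.2898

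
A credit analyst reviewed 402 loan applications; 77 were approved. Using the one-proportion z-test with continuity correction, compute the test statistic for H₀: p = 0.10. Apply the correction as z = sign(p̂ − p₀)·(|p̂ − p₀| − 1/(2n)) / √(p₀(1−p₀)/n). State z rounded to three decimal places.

Sample proportion p̂ = 77/402 = 0.19154. p̂ − p₀ = 0.091542.
Continuity correction 1/(2n) = 1/804 = 0.001244.
Corrected numerator: |0.091542| − 0.001244 = 0.090298.
Under H₀, SE = √(p₀(1−p₀)/n) = √(0.10·0.90/402) = √0.000223881 = 0.014963.
z = (+)0.090298/0.014963 = 6.035.

z = 6.035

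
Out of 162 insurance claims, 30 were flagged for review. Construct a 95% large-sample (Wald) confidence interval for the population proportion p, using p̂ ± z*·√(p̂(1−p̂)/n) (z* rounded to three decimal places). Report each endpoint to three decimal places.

Sample proportion p̂ = 30/162 = 0.18519.
SE(p̂) = √(0.18519·0.81481/162) = 0.030519.
For 95% confidence, z* = 1.960.
Margin = 1.960·0.030519 = 0.05982.
CI: 0.18519 ± 0.05982 = (0.125, 0.245).

(0.125, 0.245)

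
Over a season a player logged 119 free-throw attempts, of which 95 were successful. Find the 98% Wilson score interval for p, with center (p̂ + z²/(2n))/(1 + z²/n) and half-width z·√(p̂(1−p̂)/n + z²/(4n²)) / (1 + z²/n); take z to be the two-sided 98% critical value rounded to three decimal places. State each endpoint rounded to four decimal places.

(0.7007, 0.8700)

p̂ = 95/119 = 0.79832; z = 2.326, so z² = 5.410276.
Denominator 1 + z²/n = 1 + 5.410276/119 = 1.045465.
Adjusted center: (0.79832 + z²/(2n))/1.045465 = 0.78535.
Radicand: p̂(1−p̂)/n + z²/(4n²) = 0.001352988 + 0.000095514 = 0.001448502.
Half-width = z·√(radicand)/denom = 2.326·0.038059/1.045465 = 0.08468.
Interval: 0.78535 ± 0.08468 → (0.7007, 0.8700).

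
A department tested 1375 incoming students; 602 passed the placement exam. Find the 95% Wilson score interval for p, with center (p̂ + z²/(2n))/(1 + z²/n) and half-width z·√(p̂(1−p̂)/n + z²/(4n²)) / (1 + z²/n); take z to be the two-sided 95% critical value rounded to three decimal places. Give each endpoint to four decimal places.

(0.4118, 0.4642)

Here p̂ = 602/1375 = 0.43782 and z = 1.960 (z² = 3.841600).
Denominator 1 + z²/n = 1 + 3.841600/1375 = 1.002794.
Adjusted center: (0.43782 + z²/(2n))/1.002794 = 0.43799.
Radicand: p̂(1−p̂)/n + z²/(4n²) = 0.000179006 + 0.000000508 = 0.000179514.
Half-width = z·√(radicand)/denom = 1.960·0.013398/1.002794 = 0.02619.
Interval: 0.43799 ± 0.02619 → (0.4118, 0.4642).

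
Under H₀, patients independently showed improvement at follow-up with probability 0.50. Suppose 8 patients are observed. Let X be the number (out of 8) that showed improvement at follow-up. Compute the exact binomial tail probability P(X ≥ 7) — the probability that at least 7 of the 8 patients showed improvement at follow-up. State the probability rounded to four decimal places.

P = 0.0352

X ~ Binomial(n=8, p=0.50).
P(X ≥ 7) = C(8,7)·0.50^7·0.50^1 + C(8,8)·0.50^8·0.50^0.
= 0.031250 + 0.003906 = 0.0352.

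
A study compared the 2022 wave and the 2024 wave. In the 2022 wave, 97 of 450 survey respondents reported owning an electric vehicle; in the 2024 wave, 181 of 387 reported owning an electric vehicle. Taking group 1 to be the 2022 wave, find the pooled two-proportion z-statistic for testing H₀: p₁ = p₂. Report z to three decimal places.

z = -7.722

p̂₁ = 97/450 = 0.21556, p̂₂ = 181/387 = 0.46770.
Pooling: p̂ = 278/837 = 0.33214.
SE = √[p̂(1−p̂)(1/n₁+1/n₂)] = √[0.33214·0.66786·(1/450+1/387)] ≈ 0.032652.
z = (p̂₁ − p̂₂)/SE = (0.21556 − 0.46770)/0.032652 = -0.25214/0.032652 = -7.722.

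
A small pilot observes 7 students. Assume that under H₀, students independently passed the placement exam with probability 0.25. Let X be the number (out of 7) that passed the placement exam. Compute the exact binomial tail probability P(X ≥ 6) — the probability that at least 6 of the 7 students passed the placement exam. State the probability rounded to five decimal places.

X ~ Binomial(n=7, p=0.25).
P(X ≥ 6) = C(7,6)·0.25^6·0.75^1 + C(7,7)·0.25^7·0.75^0.
= 0.001282 + 0.000061 = 0.00134.

P = 0.00134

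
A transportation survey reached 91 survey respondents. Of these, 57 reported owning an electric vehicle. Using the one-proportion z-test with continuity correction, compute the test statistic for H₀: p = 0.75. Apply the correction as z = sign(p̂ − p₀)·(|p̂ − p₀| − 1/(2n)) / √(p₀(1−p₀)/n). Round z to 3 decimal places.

The sample proportion is 57/91 = 0.62637. p̂ − p₀ = -0.123626.
Continuity correction 1/(2n) = 1/182 = 0.005495.
Corrected numerator: |-0.123626| − 0.005495 = 0.118131.
Null standard error: √(0.75·0.25/91) = √0.002060440 = 0.045392.
z = −0.118131/0.045392 = -2.602.

z = -2.602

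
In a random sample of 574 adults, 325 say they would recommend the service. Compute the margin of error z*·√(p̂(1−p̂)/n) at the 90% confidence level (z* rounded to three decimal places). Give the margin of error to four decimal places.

The sample proportion is 325/574 = 0.56620.
SE(p̂) = √(0.56620·0.43380/574) = 0.020686.
z* = 1.645 at the 90% level.
ME = 1.645·0.020686 = 0.0340.

ME = 0.0340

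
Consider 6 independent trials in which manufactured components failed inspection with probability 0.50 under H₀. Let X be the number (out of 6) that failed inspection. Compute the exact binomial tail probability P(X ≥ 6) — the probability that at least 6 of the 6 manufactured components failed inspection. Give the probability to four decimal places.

P = 0.0156

X is binomial with n = 6 and p = 0.50.
P(X ≥ 6) = C(6,6)·0.50^6·0.50^0.
= 0.015625 = 0.0156.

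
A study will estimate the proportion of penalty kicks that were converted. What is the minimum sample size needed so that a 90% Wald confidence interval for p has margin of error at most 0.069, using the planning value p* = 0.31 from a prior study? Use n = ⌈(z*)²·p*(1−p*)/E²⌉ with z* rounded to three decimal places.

The 90% critical value is z* = 1.645.
p*(1−p*) = 0.2139.
(z*)²·p*(1−p*)/E² = 2.706025·0.2139/0.004761 = 121.575.
Rounding up, n = 122.

n = 122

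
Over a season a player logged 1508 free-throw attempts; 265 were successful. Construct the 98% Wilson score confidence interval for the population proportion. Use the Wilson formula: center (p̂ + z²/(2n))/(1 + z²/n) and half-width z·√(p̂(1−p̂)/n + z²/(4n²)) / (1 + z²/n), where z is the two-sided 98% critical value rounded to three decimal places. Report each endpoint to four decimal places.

(0.1541, 0.1997)

p̂ = 265/1508 = 0.17573; z = 2.326, so z² = 5.410276.
1 + z²/n = 1.003588.
Adjusted center: (0.17573 + z²/(2n))/1.003588 = 0.17689.
Radicand: p̂(1−p̂)/n + z²/(4n²) = 0.000096053 + 0.000000595 = 0.000096648.
Half-width = 2.326·√0.000096648/1.003588 = 0.02279.
CI: 0.17689 ± 0.02279 = (0.1541, 0.1997).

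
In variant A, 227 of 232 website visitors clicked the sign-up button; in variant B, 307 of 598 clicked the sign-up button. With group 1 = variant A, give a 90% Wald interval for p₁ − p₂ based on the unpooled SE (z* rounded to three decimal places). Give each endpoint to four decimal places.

p̂₁ = 227/232 = 0.97845, p̂₂ = 307/598 = 0.51338; p̂₁ − p̂₂ = 0.46507.
SE = √(0.000090893 + 0.000417761) = √0.000508654 = 0.022553.
The 90% critical value is z* = 1.645. Margin of error = 0.03710.
Interval: 0.46507 ± 0.03710 → (0.4280, 0.5022).

(0.4280, 0.5022)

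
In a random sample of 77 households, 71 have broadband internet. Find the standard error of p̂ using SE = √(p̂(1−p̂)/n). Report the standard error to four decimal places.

With x = 71 successes in n = 77, p̂ = 0.92208.
p̂(1−p̂) = 0.071848.
SE = √(0.071848/77) = 0.0305.

SE = 0.0305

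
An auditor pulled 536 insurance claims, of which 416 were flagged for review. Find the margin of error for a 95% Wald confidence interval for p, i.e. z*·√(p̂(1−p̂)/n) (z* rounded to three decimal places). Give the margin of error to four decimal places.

With x = 416 successes in n = 536, p̂ = 0.77612.
Standard error of p̂: √(0.173758/536) = √0.000324176 = 0.018005.
z* = 1.960 at the 95% level.
Margin of error = z*·SE = 1.960 × 0.018005 = 0.0353.

ME = 0.0353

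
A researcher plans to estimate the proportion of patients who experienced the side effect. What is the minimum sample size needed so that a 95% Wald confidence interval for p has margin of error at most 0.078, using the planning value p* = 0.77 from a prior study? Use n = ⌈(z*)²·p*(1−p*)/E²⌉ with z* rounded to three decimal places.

n = 112

The 95% critical value is z* = 1.960.
p*(1−p*) = 0.77·0.23 = 0.1771.
(z*)²·p*(1−p*)/E² = 3.841600·0.1771/0.006084 = 111.826.
⌈111.826⌉ = 112.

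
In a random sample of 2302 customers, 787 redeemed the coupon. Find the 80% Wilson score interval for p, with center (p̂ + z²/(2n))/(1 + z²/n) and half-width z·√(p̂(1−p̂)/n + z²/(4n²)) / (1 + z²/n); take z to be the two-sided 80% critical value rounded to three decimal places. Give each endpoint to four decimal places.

(0.3293, 0.3547)

Here p̂ = 787/2302 = 0.34188 and z = 1.282 (z² = 1.643524).
Denominator 1 + z²/n = 1 + 1.643524/2302 = 1.000714.
Center = (0.34188 + 0.000357)/1.000714 = 0.34199.
Radicand: p̂(1−p̂)/n + z²/(4n²) = 0.000097740 + 0.000000078 = 0.000097818.
Half-width = 1.282·√0.000097818/1.000714 = 0.01267.
So the interval runs from 0.3293 to 0.3547.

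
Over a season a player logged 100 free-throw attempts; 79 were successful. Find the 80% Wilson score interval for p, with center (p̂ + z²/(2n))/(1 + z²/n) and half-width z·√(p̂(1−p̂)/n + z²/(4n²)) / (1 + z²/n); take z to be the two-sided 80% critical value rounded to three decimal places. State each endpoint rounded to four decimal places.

Here p̂ = 79/100 = 0.79000 and z = 1.282 (z² = 1.643524).
Denominator 1 + z²/n = 1 + 1.643524/100 = 1.016435.
Adjusted center: (0.79000 + z²/(2n))/1.016435 = 0.78531.
Radicand: p̂(1−p̂)/n + z²/(4n²) = 0.001659000 + 0.000041088 = 0.001700088.
Half-width = 1.282·√0.001700088/1.016435 = 0.05200.
Interval: 0.78531 ± 0.05200 → (0.7333, 0.8373).

(0.7333, 0.8373)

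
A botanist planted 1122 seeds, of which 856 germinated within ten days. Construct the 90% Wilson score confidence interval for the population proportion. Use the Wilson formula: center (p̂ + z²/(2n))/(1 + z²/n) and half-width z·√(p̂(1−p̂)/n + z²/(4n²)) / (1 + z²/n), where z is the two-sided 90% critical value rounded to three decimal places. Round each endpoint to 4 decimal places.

(0.7414, 0.7832)

Here p̂ = 856/1122 = 0.76292 and z = 1.645 (z² = 2.706025).
1 + z²/n = 1.002412.
Center = (0.76292 + 0.001206)/1.002412 = 0.76229.
Radicand: p̂(1−p̂)/n + z²/(4n²) = 0.000161204 + 0.000000537 = 0.000161741.
Half-width = z·√(radicand)/denom = 1.645·0.012718/1.002412 = 0.02087.
CI: 0.76229 ± 0.02087 = (0.7414, 0.7832).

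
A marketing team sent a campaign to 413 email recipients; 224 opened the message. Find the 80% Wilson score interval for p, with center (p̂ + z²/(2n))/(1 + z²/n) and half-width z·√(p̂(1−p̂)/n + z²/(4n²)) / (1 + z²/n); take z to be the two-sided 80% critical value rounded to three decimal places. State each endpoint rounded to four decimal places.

(0.5108, 0.5736)

Here p̂ = 224/413 = 0.54237 and z = 1.282 (z² = 1.643524).
Denominator 1 + z²/n = 1 + 1.643524/413 = 1.003979.
Center = (0.54237 + 0.001990)/1.003979 = 0.54220.
Radicand: p̂(1−p̂)/n + z²/(4n²) = 0.000600980 + 0.000002409 = 0.000603389.
Half-width = z·√(radicand)/denom = 1.282·0.024564/1.003979 = 0.03137.
Interval: 0.54220 ± 0.03137 → (0.5108, 0.5736).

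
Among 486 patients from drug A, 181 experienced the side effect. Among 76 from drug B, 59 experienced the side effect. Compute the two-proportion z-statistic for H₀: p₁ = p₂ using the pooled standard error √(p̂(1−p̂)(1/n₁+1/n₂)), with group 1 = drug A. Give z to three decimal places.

z = -6.619

p̂₁ = 181/486 = 0.37243, p̂₂ = 59/76 = 0.77632.
Pooled p̂ = (181+59)/(486+76) = 240/562 = 0.42705.
SE = √[p̂(1−p̂)(1/n₁+1/n₂)] = √[0.42705·0.57295·(1/486+1/76)] ≈ 0.061016.
z = -0.40389/0.061016 = -6.619.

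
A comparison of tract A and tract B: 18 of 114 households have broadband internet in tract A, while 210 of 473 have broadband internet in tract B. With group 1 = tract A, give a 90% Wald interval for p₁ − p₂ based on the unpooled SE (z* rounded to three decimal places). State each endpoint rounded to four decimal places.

(-0.3537, -0.2185)

p̂₁ = 0.15789, p̂₂ = 0.44397, so the observed difference is -0.28608.
SE = √(0.001166351 + 0.000521905) = √0.001688256 = 0.041088.
z* = 1.645 at the 90% level. Margin of error = 0.06759.
CI: -0.28608 ± 0.06759 = (-0.3537, -0.2185).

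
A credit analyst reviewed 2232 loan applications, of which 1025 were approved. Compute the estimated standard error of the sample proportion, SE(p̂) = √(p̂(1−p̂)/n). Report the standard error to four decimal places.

Sample proportion p̂ = 1025/2232 = 0.45923.
p̂(1−p̂) = 0.248338.
Dividing by n and taking the root: √0.000111263 = 0.0105.

SE = 0.0105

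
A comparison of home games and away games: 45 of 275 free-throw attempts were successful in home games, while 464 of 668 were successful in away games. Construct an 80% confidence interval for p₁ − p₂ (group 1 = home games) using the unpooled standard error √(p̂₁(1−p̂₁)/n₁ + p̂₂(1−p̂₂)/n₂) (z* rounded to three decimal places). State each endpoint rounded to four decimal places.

p̂₁ = 45/275 = 0.16364, p̂₂ = 464/668 = 0.69461; p̂₁ − p̂₂ = -0.53097.
SE = √(0.000497671 + 0.000317555) = √0.000815226 = 0.028552.
The 80% critical value is z* = 1.282. Margin = 1.282·0.028552 = 0.03660.
So the interval runs from -0.5676 to -0.4944.

(-0.5676, -0.4944)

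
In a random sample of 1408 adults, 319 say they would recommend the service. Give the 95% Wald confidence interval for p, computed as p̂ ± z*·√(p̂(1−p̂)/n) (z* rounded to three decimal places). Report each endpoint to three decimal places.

With x = 319 successes in n = 1408, p̂ = 0.22656.
SE(p̂) = √(0.22656·0.77344/1408) = 0.011156.
For 95% confidence, z* = 1.960.
Margin of error: 1.960 × 0.011156 = 0.02187.
So the interval runs from 0.205 to 0.248.

(0.205, 0.248)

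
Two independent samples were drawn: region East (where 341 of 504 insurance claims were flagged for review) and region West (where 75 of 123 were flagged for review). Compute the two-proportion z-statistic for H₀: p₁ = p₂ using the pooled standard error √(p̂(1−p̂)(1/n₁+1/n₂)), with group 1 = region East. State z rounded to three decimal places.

Sample proportions: p̂₁ = 341/504 = 0.67659 and p̂₂ = 75/123 = 0.60976.
Pooling: p̂ = 416/627 = 0.66348.
Pooled SE = √[0.2232753·0.01011421] ≈ 0.047521.
z = (p̂₁ − p̂₂)/SE = (0.67659 − 0.60976)/0.047521 = 0.06683/0.047521 = 1.406.

z = 1.406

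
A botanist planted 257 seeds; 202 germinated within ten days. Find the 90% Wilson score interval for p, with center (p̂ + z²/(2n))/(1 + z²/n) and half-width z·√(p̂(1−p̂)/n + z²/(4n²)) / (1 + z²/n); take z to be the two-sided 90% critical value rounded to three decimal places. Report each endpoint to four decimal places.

(0.7410, 0.8250)

Here p̂ = 202/257 = 0.78599 and z = 1.645 (z² = 2.706025).
1 + z²/n = 1.010529.
Adjusted center: (0.78599 + z²/(2n))/1.010529 = 0.78301.
Radicand: p̂(1−p̂)/n + z²/(4n²) = 0.000654508 + 0.000010242 = 0.000664750.
Half-width = 1.645·√0.000664750/1.010529 = 0.04197.
Interval: 0.78301 ± 0.04197 → (0.7410, 0.8250).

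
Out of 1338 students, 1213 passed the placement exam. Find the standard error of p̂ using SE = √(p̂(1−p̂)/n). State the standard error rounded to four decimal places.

SE = 0.0080

Sample proportion p̂ = 1213/1338 = 0.90658.
p̂(1−p̂) = 0.084693.
SE = √(0.084693/1338) = √0.000063298 = 0.0080.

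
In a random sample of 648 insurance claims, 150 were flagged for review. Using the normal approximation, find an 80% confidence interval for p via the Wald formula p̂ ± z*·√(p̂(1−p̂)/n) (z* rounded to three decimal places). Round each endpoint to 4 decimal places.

The sample proportion is 150/648 = 0.23148.
SE(p̂) = √(0.23148·0.76852/648) = 0.016569.
For 80% confidence, z* = 1.282.
Margin of error: 1.282 × 0.016569 = 0.02124.
Interval: 0.23148 ± 0.02124 → (0.2102, 0.2527).

(0.2102, 0.2527)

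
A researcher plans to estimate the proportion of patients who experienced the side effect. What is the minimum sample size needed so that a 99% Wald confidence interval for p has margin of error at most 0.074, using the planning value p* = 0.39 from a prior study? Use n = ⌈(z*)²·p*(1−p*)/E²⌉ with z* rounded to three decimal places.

n = 289

The 99% critical value is z* = 2.576.
p*(1−p*) = 0.39·0.61 = 0.2379.
(z*)²·p*(1−p*)/E² = 6.635776·0.2379/0.005476 = 288.285.
⌈288.285⌉ = 289.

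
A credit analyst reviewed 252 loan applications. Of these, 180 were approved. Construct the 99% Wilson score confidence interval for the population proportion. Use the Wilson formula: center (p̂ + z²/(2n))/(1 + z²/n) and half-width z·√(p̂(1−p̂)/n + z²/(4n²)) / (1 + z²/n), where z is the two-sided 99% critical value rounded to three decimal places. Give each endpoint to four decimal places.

(0.6362, 0.7814)

Here p̂ = 180/252 = 0.71429 and z = 2.576 (z² = 6.635776).
1 + z²/n = 1.026332.
Center = (0.71429 + 0.013166)/1.026332 = 0.70879.
Radicand: p̂(1−p̂)/n + z²/(4n²) = 0.000809848 + 0.000026123 = 0.000835971.
Half-width = z·√(radicand)/denom = 2.576·0.028913/1.026332 = 0.07257.
CI: 0.70879 ± 0.07257 = (0.6362, 0.7814).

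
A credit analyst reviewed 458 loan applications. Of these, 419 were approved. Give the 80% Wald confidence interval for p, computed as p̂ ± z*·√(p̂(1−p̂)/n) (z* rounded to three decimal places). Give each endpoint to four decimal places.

p̂ = 419/458 = 0.91485.
SE = √(p̂(1−p̂)/n) = √(0.077902/458) = 0.013042.
The 80% critical value is z* = 1.282.
Margin = 1.282·0.013042 = 0.01672.
Interval: 0.91485 ± 0.01672 → (0.8981, 0.9316).

(0.8981, 0.9316)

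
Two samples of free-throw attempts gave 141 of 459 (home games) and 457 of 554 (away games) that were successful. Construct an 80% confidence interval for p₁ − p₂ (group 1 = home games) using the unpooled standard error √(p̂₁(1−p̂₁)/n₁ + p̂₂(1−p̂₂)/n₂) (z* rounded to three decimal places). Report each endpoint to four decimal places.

p̂₁ = 141/459 = 0.30719, p̂₂ = 457/554 = 0.82491; p̂₁ − p̂₂ = -0.51772.
SE = √(0.000463669 + 0.000260711) = √0.000724380 = 0.026914.
For 80% confidence, z* = 1.282. Margin = 1.282·0.026914 = 0.03450.
So the interval runs from -0.5522 to -0.4832.

(-0.5522, -0.4832)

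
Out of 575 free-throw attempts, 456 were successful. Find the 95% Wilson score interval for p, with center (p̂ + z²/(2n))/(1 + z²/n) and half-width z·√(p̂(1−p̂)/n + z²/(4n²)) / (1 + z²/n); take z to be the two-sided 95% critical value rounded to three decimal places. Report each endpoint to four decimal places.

(0.7580, 0.8242)

Here p̂ = 456/575 = 0.79304 and z = 1.960 (z² = 3.841600).
Denominator 1 + z²/n = 1 + 3.841600/575 = 1.006681.
Adjusted center: (0.79304 + z²/(2n))/1.006681 = 0.79110.
Radicand: p̂(1−p̂)/n + z²/(4n²) = 0.000285436 + 0.000002905 = 0.000288341.
Half-width = z·√(radicand)/denom = 1.960·0.016981/1.006681 = 0.03306.
CI: 0.79110 ± 0.03306 = (0.7580, 0.8242).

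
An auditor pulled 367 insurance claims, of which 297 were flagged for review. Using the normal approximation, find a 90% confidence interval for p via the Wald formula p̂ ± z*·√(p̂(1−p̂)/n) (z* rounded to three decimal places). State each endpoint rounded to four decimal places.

The sample proportion is 297/367 = 0.80926.
Standard error of p̂: √(0.154356/367) = √0.000420587 = 0.020508.
For 90% confidence, z* = 1.645.
Margin of error: 1.645 × 0.020508 = 0.03374.
So the interval runs from 0.7755 to 0.8430.

(0.7755, 0.8430)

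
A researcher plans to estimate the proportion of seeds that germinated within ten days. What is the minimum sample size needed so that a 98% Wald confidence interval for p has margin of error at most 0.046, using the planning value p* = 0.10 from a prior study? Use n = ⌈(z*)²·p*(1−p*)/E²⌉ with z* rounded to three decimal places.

n = 231

z* = 2.326 at the 98% level.
p*(1−p*) = 0.0900.
Required n before rounding: 5.410276 × 0.0900 / 0.046² = 230.116.
Rounding up, n = 231.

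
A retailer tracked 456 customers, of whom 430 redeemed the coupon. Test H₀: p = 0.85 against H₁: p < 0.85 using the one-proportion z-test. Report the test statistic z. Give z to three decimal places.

The sample proportion is 430/456 = 0.94298.
Null standard error: √(0.85·0.15/456) = √0.000279605 = 0.016721.
Test statistic: z = 0.09298/0.016721 = 5.561.

z = 5.561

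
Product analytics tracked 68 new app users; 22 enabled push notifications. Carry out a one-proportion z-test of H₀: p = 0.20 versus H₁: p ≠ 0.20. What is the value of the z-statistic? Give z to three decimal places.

With x = 22 successes in n = 68, p̂ = 0.32353.
SE₀ = √(0.20·0.80/68) = 0.048507.
z = (p̂ − p₀)/SE = (0.32353 − 0.20)/0.048507 = 2.547.

z = 2.547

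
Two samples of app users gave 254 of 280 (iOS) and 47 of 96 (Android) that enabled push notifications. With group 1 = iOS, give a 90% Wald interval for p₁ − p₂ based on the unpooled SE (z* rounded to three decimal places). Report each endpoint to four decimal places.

p̂₁ = 0.90714, p̂₂ = 0.48958, so the observed difference is 0.41756.
SE = √(0.000300838 + 0.002603036) = √0.002903874 = 0.053888.
The 90% critical value is z* = 1.645. Margin = 1.645·0.053888 = 0.08865.
So the interval runs from 0.3289 to 0.5062.

(0.3289, 0.5062)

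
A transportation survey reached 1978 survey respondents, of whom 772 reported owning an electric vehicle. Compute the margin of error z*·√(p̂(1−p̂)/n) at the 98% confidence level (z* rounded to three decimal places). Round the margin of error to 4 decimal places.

p̂ = 772/1978 = 0.39029.
Standard error of p̂: √(0.237964/1978) = √0.000120306 = 0.010968.
For 98% confidence, z* = 2.326.
ME = 2.326·0.010968 = 0.0255.

ME = 0.0255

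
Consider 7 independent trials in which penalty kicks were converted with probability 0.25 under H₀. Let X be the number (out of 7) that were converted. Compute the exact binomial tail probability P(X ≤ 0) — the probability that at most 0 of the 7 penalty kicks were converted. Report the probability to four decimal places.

X ~ Binomial(n=7, p=0.25).
P(X ≤ 0) = C(7,0)·0.25^0·0.75^7.
= 0.133484 = 0.1335.

P = 0.1335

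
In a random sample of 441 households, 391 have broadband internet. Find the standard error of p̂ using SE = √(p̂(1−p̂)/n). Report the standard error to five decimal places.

With x = 391 successes in n = 441, p̂ = 0.88662.
p̂(1−p̂) = 0.88662·0.11338 = 0.100525.
Dividing by n and taking the root: √0.000227948 = 0.01510.

SE = 0.01510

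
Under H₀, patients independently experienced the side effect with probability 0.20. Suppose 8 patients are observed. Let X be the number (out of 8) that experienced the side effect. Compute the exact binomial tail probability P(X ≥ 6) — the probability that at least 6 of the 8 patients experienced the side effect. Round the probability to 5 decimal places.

P = 0.00123

X ~ Binomial(n=8, p=0.20).
P(X ≥ 6) = C(8,6)·0.20^6·0.80^2 + C(8,7)·0.20^7·0.80^1 + C(8,8)·0.20^8·0.80^0.
= 0.001147 + 0.000082 + 0.000003 = 0.00123.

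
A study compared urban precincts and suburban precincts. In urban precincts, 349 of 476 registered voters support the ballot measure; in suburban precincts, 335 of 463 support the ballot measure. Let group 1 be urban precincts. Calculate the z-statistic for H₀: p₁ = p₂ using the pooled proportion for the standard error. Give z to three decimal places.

z = 0.332

Sample proportions: p̂₁ = 349/476 = 0.73319 and p̂₂ = 335/463 = 0.72354.
Pooling: p̂ = 684/939 = 0.72843.
SE = √[p̂(1−p̂)(1/n₁+1/n₂)] = √[0.72843·0.27157·(1/476+1/463)] ≈ 0.029032.
z = 0.00965/0.029032 = 0.332.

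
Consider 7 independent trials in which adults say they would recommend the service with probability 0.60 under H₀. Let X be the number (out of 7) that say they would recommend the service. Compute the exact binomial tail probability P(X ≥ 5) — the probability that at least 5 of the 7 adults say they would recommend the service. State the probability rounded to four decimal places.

P = 0.4199

X ~ Binomial(n=7, p=0.60).
P(X ≥ 5) = C(7,5)·0.60^5·0.40^2 + C(7,6)·0.60^6·0.40^1 + C(7,7)·0.60^7·0.40^0.
= 0.261274 + 0.130637 + 0.027994 = 0.4199.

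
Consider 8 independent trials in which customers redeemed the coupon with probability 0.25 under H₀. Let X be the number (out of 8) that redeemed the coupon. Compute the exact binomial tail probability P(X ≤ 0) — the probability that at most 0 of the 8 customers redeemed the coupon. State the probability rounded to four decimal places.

X is binomial with n = 8 and p = 0.25.
P(X ≤ 0) = C(8,0)·0.25^0·0.75^8.
= 0.100113 = 0.1001.

P = 0.1001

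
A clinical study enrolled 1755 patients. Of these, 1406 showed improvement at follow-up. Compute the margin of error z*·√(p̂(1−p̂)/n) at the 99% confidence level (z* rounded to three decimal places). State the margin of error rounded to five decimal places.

Sample proportion p̂ = 1406/1755 = 0.80114.
SE = √(p̂(1−p̂)/n) = √(0.159315/1755) = 0.009528.
The 99% critical value is z* = 2.576.
So ME = 0.02454.

ME = 0.02454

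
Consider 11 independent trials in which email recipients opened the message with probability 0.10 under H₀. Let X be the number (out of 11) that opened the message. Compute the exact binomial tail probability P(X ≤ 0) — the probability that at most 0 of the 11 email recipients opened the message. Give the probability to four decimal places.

P = 0.3138

X is binomial with n = 11 and p = 0.10.
P(X ≤ 0) = C(11,0)·0.10^0·0.90^11.
= 0.313811 = 0.3138.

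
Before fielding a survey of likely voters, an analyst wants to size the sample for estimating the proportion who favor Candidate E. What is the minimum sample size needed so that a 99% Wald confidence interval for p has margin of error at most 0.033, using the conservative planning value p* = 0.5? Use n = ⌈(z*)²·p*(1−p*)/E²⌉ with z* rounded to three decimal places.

z* = 2.576 at the 99% level.
p*(1−p*) = 0.50·0.50 = 0.2500.
Required n before rounding: 6.635776 × 0.2500 / 0.033² = 1523.365.
Rounding up, n = 1524.

n = 1524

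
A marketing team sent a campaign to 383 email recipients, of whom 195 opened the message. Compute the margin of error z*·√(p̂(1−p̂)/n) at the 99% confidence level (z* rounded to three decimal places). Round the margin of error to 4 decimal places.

ME = 0.0658

Sample proportion p̂ = 195/383 = 0.50914.
Standard error of p̂: √(0.249916/383) = √0.000652523 = 0.025545.
For 99% confidence, z* = 2.576.
Margin of error = z*·SE = 2.576 × 0.025545 = 0.0658.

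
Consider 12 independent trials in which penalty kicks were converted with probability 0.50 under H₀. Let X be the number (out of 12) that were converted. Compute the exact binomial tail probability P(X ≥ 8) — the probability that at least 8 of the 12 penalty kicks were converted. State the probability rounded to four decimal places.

X ~ Binomial(n=12, p=0.50).
P(X ≥ 8) = Σ_{j=8}^{12} C(12,j)·0.50^j·0.50^{12−j}.
= 0.120850 + 0.053711 + 0.016113 + 0.002930 + 0.000244 = 0.1938.

P = 0.1938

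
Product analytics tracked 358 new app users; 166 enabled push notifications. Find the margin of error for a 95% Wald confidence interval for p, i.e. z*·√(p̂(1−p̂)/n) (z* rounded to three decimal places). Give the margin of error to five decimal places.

With x = 166 successes in n = 358, p̂ = 0.46369.
Standard error of p̂: √(0.248681/358) = √0.000694641 = 0.026356.
z* = 1.960 at the 95% level.
ME = 1.960·0.026356 = 0.05166.

ME = 0.05166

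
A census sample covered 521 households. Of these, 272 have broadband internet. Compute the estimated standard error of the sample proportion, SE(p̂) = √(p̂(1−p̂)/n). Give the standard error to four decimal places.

SE = 0.0219

With x = 272 successes in n = 521, p̂ = 0.52207.
p̂(1−p̂) = 0.52207·0.47793 = 0.249513.
SE = √(0.249513/521) = 0.0219.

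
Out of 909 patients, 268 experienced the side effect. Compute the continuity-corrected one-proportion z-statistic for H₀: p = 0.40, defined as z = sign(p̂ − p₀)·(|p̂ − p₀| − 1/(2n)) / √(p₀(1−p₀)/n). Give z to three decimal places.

z = -6.439

Sample proportion p̂ = 268/909 = 0.29483. p̂ − p₀ = -0.105171.
Continuity correction 1/(2n) = 1/1818 = 0.000550.
Corrected numerator: |-0.105171| − 0.000550 = 0.104621.
Under H₀, SE = √(p₀(1−p₀)/n) = √(0.40·0.60/909) = √0.000264026 = 0.016249.
z = −0.104621/0.016249 = -6.439.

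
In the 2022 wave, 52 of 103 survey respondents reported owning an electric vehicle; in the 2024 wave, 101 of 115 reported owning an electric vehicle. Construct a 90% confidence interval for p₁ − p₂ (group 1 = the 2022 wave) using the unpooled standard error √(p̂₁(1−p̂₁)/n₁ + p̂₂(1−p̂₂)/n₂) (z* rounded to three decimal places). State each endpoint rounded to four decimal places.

p̂₁ = 0.50485, p̂₂ = 0.87826, so the observed difference is -0.37341.
SE = √(0.002426956 + 0.000929728) = √0.003356684 = 0.057937.
For 90% confidence, z* = 1.645. Margin of error = 0.09531.
Interval: -0.37341 ± 0.09531 → (-0.4687, -0.2781).

(-0.4687, -0.2781)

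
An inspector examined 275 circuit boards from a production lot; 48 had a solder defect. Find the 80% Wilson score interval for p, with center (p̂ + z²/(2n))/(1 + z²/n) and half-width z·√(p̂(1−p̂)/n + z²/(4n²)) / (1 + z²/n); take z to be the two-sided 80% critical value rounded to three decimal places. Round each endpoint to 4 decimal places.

(0.1472, 0.2058)

Here p̂ = 48/275 = 0.17455 and z = 1.282 (z² = 1.643524).
1 + z²/n = 1.005976.
Center = (0.17455 + 0.002988)/1.005976 = 0.17648.
Radicand: p̂(1−p̂)/n + z²/(4n²) = 0.000523925 + 0.000005433 = 0.000529358.
Half-width = 1.282·√0.000529358/1.005976 = 0.02932.
Interval: 0.17648 ± 0.02932 → (0.1472, 0.2058).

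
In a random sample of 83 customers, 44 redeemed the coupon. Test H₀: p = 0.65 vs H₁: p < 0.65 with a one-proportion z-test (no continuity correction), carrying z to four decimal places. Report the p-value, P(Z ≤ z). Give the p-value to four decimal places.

p-value = 0.0110

The sample proportion is 44/83 = 0.53012.
Under H₀, SE = √(p₀(1−p₀)/n) = √(0.65·0.35/83) = √0.002740964 = 0.052354.
Test statistic (full precision, shown to 4 dp): z = (44/83 − 0.65)/SE₀ ≈ -2.2898.
From the standard normal, P(Z ≤ z) = 0.0110.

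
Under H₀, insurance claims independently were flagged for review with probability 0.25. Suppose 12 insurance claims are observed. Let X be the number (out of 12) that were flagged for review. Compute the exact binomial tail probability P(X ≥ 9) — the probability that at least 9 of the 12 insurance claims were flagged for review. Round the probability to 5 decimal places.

X is binomial with n = 12 and p = 0.25.
P(X ≥ 9) = C(12,9)·0.25^9·0.75^3 + C(12,10)·0.25^10·0.75^2 + C(12,11)·0.25^11·0.75^1 + C(12,12)·0.25^12·0.75^0.
= 0.000354 + 0.000035 + 0.000002 + 0.000000 = 0.00039.

P = 0.00039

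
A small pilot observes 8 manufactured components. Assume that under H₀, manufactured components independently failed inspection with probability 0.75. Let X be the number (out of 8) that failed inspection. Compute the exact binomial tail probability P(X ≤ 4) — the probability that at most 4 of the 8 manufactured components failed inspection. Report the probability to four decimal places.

P = 0.1138

X ~ Binomial(n=8, p=0.75).
P(X ≤ 4) = Σ_{j=0}^{4} C(8,j)·0.75^j·0.25^{8−j}.
= 0.000015 + 0.000366 + 0.003845 + 0.023071 + 0.086517 = 0.1138.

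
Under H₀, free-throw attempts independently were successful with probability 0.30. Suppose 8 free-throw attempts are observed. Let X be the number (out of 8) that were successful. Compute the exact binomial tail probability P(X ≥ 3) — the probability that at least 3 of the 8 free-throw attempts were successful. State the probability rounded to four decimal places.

P = 0.4482

X is binomial with n = 8 and p = 0.30.
P(X ≥ 3) = Σ_{j=3}^{8} C(8,j)·0.30^j·0.70^{8−j}.
= 0.254122 + 0.136137 + 0.046675 + 0.010002 + 0.001225 + 0.000066 = 0.4482.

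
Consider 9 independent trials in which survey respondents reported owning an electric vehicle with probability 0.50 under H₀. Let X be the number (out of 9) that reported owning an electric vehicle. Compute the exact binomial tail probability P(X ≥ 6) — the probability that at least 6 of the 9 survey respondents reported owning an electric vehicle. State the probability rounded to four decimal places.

X is binomial with n = 9 and p = 0.50.
P(X ≥ 6) = C(9,6)·0.50^6·0.50^3 + C(9,7)·0.50^7·0.50^2 + C(9,8)·0.50^8·0.50^1 + C(9,9)·0.50^9·0.50^0.
= 0.164062 + 0.070312 + 0.017578 + 0.001953 = 0.2539.

P = 0.2539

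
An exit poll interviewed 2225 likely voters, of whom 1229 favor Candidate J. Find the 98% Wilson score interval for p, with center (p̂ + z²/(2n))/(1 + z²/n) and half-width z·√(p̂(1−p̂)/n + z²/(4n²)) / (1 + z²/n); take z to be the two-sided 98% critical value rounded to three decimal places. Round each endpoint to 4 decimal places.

Here p̂ = 1229/2225 = 0.55236 and z = 2.326 (z² = 5.410276).
Denominator 1 + z²/n = 1 + 5.410276/2225 = 1.002432.
Center = (0.55236 + 0.001216)/1.002432 = 0.55223.
Radicand: p̂(1−p̂)/n + z²/(4n²) = 0.000111127 + 0.000000273 = 0.000111400.
Half-width = z·√(radicand)/denom = 2.326·0.010555/1.002432 = 0.02449.
CI: 0.55223 ± 0.02449 = (0.5277, 0.5767).

(0.5277, 0.5767)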